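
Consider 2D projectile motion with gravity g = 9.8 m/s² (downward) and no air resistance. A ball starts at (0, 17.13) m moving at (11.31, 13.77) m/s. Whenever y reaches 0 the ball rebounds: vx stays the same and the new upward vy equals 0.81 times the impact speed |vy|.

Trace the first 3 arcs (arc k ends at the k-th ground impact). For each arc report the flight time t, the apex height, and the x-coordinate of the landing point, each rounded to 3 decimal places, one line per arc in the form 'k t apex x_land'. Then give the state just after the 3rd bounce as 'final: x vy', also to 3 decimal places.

1 3.744 26.804 42.344
2 3.789 17.586 85.197
3 3.069 11.538 119.908
final: 119.908 12.181

Arc 1: start y=17.130, vy=13.770 → t=3.744, apex=26.804, x_land=42.344, impact vy=-22.921
  bounce: vy ← 0.81·22.921 = 18.566
Arc 2: start y=0.000, vy=18.566 → t=3.789, apex=17.586, x_land=85.197, impact vy=-18.566
  bounce: vy ← 0.81·18.566 = 15.038
Arc 3: start y=0.000, vy=15.038 → t=3.069, apex=11.538, x_land=119.908, impact vy=-15.038
  bounce: vy ← 0.81·15.038 = 12.181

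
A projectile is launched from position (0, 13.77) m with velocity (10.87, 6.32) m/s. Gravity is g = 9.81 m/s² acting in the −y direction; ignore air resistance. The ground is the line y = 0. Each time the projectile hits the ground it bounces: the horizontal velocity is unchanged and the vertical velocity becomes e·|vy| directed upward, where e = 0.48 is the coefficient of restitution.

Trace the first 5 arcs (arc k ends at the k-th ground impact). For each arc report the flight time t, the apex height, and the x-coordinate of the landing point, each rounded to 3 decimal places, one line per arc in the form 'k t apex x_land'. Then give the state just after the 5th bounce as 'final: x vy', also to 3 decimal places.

1 2.439 15.806 26.516
2 1.723 3.642 45.248
3 0.827 0.839 54.239
4 0.397 0.193 58.555
5 0.191 0.045 60.627
final: 60.627 0.449

Arc 1: start y=13.770, vy=6.320 → t=2.439, apex=15.806, x_land=26.516, impact vy=-17.610
  bounce: vy ← 0.48·17.610 = 8.453
Arc 2: start y=0.000, vy=8.453 → t=1.723, apex=3.642, x_land=45.248, impact vy=-8.453
  bounce: vy ← 0.48·8.453 = 4.057
Arc 3: start y=0.000, vy=4.057 → t=0.827, apex=0.839, x_land=54.239, impact vy=-4.057
  bounce: vy ← 0.48·4.057 = 1.948
Arc 4: start y=0.000, vy=1.948 → t=0.397, apex=0.193, x_land=58.555, impact vy=-1.948
  bounce: vy ← 0.48·1.948 = 0.935
Arc 5: start y=0.000, vy=0.935 → t=0.191, apex=0.045, x_land=60.627, impact vy=-0.935
  bounce: vy ← 0.48·0.935 = 0.449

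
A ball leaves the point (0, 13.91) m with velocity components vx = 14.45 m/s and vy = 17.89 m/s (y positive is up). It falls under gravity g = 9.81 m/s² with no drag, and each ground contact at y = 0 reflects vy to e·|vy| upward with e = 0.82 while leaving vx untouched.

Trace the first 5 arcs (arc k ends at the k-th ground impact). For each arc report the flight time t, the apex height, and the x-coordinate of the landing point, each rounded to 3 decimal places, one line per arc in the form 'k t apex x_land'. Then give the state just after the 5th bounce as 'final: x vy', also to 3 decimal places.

Arc 1: start y=13.910, vy=17.890 → t=4.306, apex=30.223, x_land=62.220, impact vy=-24.351
  bounce: vy ← 0.82·24.351 = 19.968
Arc 2: start y=0.000, vy=19.968 → t=4.071, apex=20.322, x_land=121.045, impact vy=-19.968
  bounce: vy ← 0.82·19.968 = 16.374
Arc 3: start y=0.000, vy=16.374 → t=3.338, apex=13.664, x_land=169.281, impact vy=-16.374
  bounce: vy ← 0.82·16.374 = 13.426
Arc 4: start y=0.000, vy=13.426 → t=2.737, apex=9.188, x_land=208.834, impact vy=-13.426
  bounce: vy ← 0.82·13.426 = 11.010
Arc 5: start y=0.000, vy=11.010 → t=2.245, apex=6.178, x_land=241.268, impact vy=-11.010
  bounce: vy ← 0.82·11.010 = 9.028

1 4.306 30.223 62.220
2 4.071 20.322 121.045
3 3.338 13.664 169.281
4 2.737 9.188 208.834
5 2.245 6.178 241.268
final: 241.268 9.028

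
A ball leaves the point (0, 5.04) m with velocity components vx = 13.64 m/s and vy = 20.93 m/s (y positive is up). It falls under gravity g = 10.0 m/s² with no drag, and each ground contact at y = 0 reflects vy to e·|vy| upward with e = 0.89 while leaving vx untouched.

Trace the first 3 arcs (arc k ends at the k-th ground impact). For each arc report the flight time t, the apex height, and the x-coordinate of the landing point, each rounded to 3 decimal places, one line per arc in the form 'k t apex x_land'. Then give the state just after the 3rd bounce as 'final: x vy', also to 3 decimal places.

Arc 1: start y=5.040, vy=20.930 → t=4.414, apex=26.943, x_land=60.212, impact vy=-23.213
  bounce: vy ← 0.89·23.213 = 20.660
Arc 2: start y=0.000, vy=20.660 → t=4.132, apex=21.342, x_land=116.572, impact vy=-20.660
  bounce: vy ← 0.89·20.660 = 18.387
Arc 3: start y=0.000, vy=18.387 → t=3.677, apex=16.905, x_land=166.733, impact vy=-18.387
  bounce: vy ← 0.89·18.387 = 16.365

1 4.414 26.943 60.212
2 4.132 21.342 116.572
3 3.677 16.905 166.733
final: 166.733 16.365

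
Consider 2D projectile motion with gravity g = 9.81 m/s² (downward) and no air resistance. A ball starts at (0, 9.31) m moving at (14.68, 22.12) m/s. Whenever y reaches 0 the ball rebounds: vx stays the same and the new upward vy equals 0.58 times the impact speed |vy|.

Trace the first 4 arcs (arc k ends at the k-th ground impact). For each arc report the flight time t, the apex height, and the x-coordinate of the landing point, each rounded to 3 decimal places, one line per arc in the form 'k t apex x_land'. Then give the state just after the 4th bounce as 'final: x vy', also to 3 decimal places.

Arc 1: start y=9.310, vy=22.120 → t=4.897, apex=34.249, x_land=71.892, impact vy=-25.922
  bounce: vy ← 0.58·25.922 = 15.035
Arc 2: start y=0.000, vy=15.035 → t=3.065, apex=11.521, x_land=116.889, impact vy=-15.035
  bounce: vy ← 0.58·15.035 = 8.720
Arc 3: start y=0.000, vy=8.720 → t=1.778, apex=3.876, x_land=142.987, impact vy=-8.720
  bounce: vy ← 0.58·8.720 = 5.058
Arc 4: start y=0.000, vy=5.058 → t=1.031, apex=1.304, x_land=158.124, impact vy=-5.058
  bounce: vy ← 0.58·5.058 = 2.933

1 4.897 34.249 71.892
2 3.065 11.521 116.889
3 1.778 3.876 142.987
4 1.031 1.304 158.124
final: 158.124 2.933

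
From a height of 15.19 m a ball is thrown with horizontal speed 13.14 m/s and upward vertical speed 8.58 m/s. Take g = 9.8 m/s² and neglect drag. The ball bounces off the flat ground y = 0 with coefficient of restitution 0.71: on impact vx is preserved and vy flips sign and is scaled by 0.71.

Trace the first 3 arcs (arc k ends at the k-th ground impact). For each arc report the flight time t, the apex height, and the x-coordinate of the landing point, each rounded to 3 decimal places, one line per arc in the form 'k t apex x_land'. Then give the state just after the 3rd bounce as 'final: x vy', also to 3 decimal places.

Arc 1: start y=15.190, vy=8.580 → t=2.842, apex=18.946, x_land=37.342, impact vy=-19.270
  bounce: vy ← 0.71·19.270 = 13.682
Arc 2: start y=0.000, vy=13.682 → t=2.792, apex=9.551, x_land=74.032, impact vy=-13.682
  bounce: vy ← 0.71·13.682 = 9.714
Arc 3: start y=0.000, vy=9.714 → t=1.982, apex=4.814, x_land=100.081, impact vy=-9.714
  bounce: vy ← 0.71·9.714 = 6.897

1 2.842 18.946 37.342
2 2.792 9.551 74.032
3 1.982 4.814 100.081
final: 100.081 6.897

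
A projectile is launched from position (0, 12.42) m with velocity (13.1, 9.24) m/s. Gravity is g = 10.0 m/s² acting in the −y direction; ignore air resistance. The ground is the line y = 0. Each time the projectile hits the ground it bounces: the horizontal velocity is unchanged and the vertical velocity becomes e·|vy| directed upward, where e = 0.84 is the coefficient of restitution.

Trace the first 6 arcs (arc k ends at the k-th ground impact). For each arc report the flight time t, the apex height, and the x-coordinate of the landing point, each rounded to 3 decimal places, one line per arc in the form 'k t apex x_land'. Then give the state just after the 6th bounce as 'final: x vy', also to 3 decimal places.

1 2.751 16.689 36.038
2 3.069 11.776 76.245
3 2.578 8.309 110.020
4 2.166 5.863 138.390
5 1.819 4.137 162.222
6 1.528 2.919 182.240
final: 182.240 6.418

Arc 1: start y=12.420, vy=9.240 → t=2.751, apex=16.689, x_land=36.038, impact vy=-18.270
  bounce: vy ← 0.84·18.270 = 15.346
Arc 2: start y=0.000, vy=15.346 → t=3.069, apex=11.776, x_land=76.245, impact vy=-15.346
  bounce: vy ← 0.84·15.346 = 12.891
Arc 3: start y=0.000, vy=12.891 → t=2.578, apex=8.309, x_land=110.020, impact vy=-12.891
  bounce: vy ← 0.84·12.891 = 10.828
Arc 4: start y=0.000, vy=10.828 → t=2.166, apex=5.863, x_land=138.390, impact vy=-10.828
  bounce: vy ← 0.84·10.828 = 9.096
Arc 5: start y=0.000, vy=9.096 → t=1.819, apex=4.137, x_land=162.222, impact vy=-9.096
  bounce: vy ← 0.84·9.096 = 7.641
Arc 6: start y=0.000, vy=7.641 → t=1.528, apex=2.919, x_land=182.240, impact vy=-7.641
  bounce: vy ← 0.84·7.641 = 6.418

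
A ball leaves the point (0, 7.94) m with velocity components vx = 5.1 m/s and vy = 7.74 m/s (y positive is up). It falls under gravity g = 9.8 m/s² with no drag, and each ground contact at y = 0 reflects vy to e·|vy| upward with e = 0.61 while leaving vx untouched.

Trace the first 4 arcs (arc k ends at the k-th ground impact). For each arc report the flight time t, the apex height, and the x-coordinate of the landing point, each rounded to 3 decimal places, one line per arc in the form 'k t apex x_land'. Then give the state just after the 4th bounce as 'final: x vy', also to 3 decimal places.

Arc 1: start y=7.940, vy=7.740 → t=2.288, apex=10.997, x_land=11.668, impact vy=-14.681
  bounce: vy ← 0.61·14.681 = 8.955
Arc 2: start y=0.000, vy=8.955 → t=1.828, apex=4.092, x_land=20.989, impact vy=-8.955
  bounce: vy ← 0.61·8.955 = 5.463
Arc 3: start y=0.000, vy=5.463 → t=1.115, apex=1.523, x_land=26.675, impact vy=-5.463
  bounce: vy ← 0.61·5.463 = 3.332
Arc 4: start y=0.000, vy=3.332 → t=0.680, apex=0.567, x_land=30.143, impact vy=-3.332
  bounce: vy ← 0.61·3.332 = 2.033

1 2.288 10.997 11.668
2 1.828 4.092 20.989
3 1.115 1.523 26.675
4 0.680 0.567 30.143
final: 30.143 2.033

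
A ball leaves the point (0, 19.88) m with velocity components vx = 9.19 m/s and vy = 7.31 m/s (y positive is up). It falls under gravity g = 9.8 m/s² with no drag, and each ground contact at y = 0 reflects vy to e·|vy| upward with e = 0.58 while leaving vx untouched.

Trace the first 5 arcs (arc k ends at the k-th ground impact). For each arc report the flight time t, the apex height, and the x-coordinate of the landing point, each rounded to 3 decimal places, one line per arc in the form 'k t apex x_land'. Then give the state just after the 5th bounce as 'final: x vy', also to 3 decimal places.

Arc 1: start y=19.880, vy=7.310 → t=2.894, apex=22.606, x_land=26.594, impact vy=-21.050
  bounce: vy ← 0.58·21.050 = 12.209
Arc 2: start y=0.000, vy=12.209 → t=2.492, apex=7.605, x_land=49.492, impact vy=-12.209
  bounce: vy ← 0.58·12.209 = 7.081
Arc 3: start y=0.000, vy=7.081 → t=1.445, apex=2.558, x_land=62.773, impact vy=-7.081
  bounce: vy ← 0.58·7.081 = 4.107
Arc 4: start y=0.000, vy=4.107 → t=0.838, apex=0.861, x_land=70.475, impact vy=-4.107
  bounce: vy ← 0.58·4.107 = 2.382
Arc 5: start y=0.000, vy=2.382 → t=0.486, apex=0.290, x_land=74.943, impact vy=-2.382
  bounce: vy ← 0.58·2.382 = 1.382

1 2.894 22.606 26.594
2 2.492 7.605 49.492
3 1.445 2.558 62.773
4 0.838 0.861 70.475
5 0.486 0.290 74.943
final: 74.943 1.382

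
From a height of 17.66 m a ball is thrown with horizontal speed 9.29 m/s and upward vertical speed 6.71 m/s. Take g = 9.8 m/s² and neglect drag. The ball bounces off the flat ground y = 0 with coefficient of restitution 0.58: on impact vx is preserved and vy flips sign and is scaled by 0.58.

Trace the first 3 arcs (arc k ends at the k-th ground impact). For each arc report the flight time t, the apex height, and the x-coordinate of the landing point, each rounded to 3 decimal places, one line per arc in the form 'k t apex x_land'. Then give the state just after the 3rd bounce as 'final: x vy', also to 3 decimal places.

Arc 1: start y=17.660, vy=6.710 → t=2.703, apex=19.957, x_land=25.109, impact vy=-19.778
  bounce: vy ← 0.58·19.778 = 11.471
Arc 2: start y=0.000, vy=11.471 → t=2.341, apex=6.714, x_land=46.858, impact vy=-11.471
  bounce: vy ← 0.58·11.471 = 6.653
Arc 3: start y=0.000, vy=6.653 → t=1.358, apex=2.258, x_land=59.472, impact vy=-6.653
  bounce: vy ← 0.58·6.653 = 3.859

1 2.703 19.957 25.109
2 2.341 6.714 46.858
3 1.358 2.258 59.472
final: 59.472 3.859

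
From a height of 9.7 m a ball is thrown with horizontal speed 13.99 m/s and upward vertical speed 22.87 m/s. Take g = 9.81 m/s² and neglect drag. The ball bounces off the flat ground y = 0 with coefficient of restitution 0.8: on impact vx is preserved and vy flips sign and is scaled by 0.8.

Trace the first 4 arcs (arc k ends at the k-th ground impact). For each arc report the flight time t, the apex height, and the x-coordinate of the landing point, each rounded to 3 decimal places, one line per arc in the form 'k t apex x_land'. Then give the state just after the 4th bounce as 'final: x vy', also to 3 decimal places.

Arc 1: start y=9.700, vy=22.870 → t=5.054, apex=36.358, x_land=70.704, impact vy=-26.709
  bounce: vy ← 0.8·26.709 = 21.367
Arc 2: start y=0.000, vy=21.367 → t=4.356, apex=23.269, x_land=131.646, impact vy=-21.367
  bounce: vy ← 0.8·21.367 = 17.094
Arc 3: start y=0.000, vy=17.094 → t=3.485, apex=14.892, x_land=180.400, impact vy=-17.094
  bounce: vy ← 0.8·17.094 = 13.675
Arc 4: start y=0.000, vy=13.675 → t=2.788, apex=9.531, x_land=219.404, impact vy=-13.675
  bounce: vy ← 0.8·13.675 = 10.940

1 5.054 36.358 70.704
2 4.356 23.269 131.646
3 3.485 14.892 180.400
4 2.788 9.531 219.404
final: 219.404 10.940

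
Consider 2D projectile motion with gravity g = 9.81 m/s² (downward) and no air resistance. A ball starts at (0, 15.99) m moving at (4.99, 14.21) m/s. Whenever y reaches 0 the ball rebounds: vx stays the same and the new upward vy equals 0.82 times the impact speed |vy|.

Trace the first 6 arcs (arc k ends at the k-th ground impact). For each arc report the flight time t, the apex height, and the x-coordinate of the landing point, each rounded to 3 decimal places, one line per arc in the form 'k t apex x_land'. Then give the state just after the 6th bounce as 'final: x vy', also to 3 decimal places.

1 3.763 26.282 18.779
2 3.796 17.672 37.722
3 3.113 11.883 53.255
4 2.553 7.990 65.993
5 2.093 5.372 76.437
6 1.716 3.612 85.002
final: 85.002 6.903

Arc 1: start y=15.990, vy=14.210 → t=3.763, apex=26.282, x_land=18.779, impact vy=-22.708
  bounce: vy ← 0.82·22.708 = 18.620
Arc 2: start y=0.000, vy=18.620 → t=3.796, apex=17.672, x_land=37.722, impact vy=-18.620
  bounce: vy ← 0.82·18.620 = 15.269
Arc 3: start y=0.000, vy=15.269 → t=3.113, apex=11.883, x_land=53.255, impact vy=-15.269
  bounce: vy ← 0.82·15.269 = 12.520
Arc 4: start y=0.000, vy=12.520 → t=2.553, apex=7.990, x_land=65.993, impact vy=-12.520
  bounce: vy ← 0.82·12.520 = 10.267
Arc 5: start y=0.000, vy=10.267 → t=2.093, apex=5.372, x_land=76.437, impact vy=-10.267
  bounce: vy ← 0.82·10.267 = 8.419
Arc 6: start y=0.000, vy=8.419 → t=1.716, apex=3.612, x_land=85.002, impact vy=-8.419
  bounce: vy ← 0.82·8.419 = 6.903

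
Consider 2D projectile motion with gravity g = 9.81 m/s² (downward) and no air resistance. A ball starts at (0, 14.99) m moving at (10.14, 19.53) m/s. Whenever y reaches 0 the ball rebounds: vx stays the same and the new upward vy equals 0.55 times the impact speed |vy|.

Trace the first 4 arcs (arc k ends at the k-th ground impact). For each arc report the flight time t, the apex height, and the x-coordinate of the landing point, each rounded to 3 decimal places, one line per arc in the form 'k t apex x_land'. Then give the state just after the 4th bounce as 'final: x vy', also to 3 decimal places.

1 4.640 34.430 47.052
2 2.914 10.415 76.604
3 1.603 3.151 92.857
4 0.882 0.953 101.797
final: 101.797 2.378

Arc 1: start y=14.990, vy=19.530 → t=4.640, apex=34.430, x_land=47.052, impact vy=-25.991
  bounce: vy ← 0.55·25.991 = 14.295
Arc 2: start y=0.000, vy=14.295 → t=2.914, apex=10.415, x_land=76.604, impact vy=-14.295
  bounce: vy ← 0.55·14.295 = 7.862
Arc 3: start y=0.000, vy=7.862 → t=1.603, apex=3.151, x_land=92.857, impact vy=-7.862
  bounce: vy ← 0.55·7.862 = 4.324
Arc 4: start y=0.000, vy=4.324 → t=0.882, apex=0.953, x_land=101.797, impact vy=-4.324
  bounce: vy ← 0.55·4.324 = 2.378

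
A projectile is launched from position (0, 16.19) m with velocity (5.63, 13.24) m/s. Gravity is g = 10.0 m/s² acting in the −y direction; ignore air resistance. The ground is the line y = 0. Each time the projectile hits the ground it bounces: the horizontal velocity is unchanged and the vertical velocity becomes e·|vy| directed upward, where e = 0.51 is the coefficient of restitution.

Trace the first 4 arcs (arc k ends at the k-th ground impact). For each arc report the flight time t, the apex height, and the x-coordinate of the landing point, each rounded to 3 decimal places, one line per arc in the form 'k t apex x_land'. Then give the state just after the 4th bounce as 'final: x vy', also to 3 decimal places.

1 3.558 24.955 20.032
2 2.279 6.491 32.861
3 1.162 1.688 39.404
4 0.593 0.439 42.741
final: 42.741 1.511

Arc 1: start y=16.190, vy=13.240 → t=3.558, apex=24.955, x_land=20.032, impact vy=-22.340
  bounce: vy ← 0.51·22.340 = 11.394
Arc 2: start y=0.000, vy=11.394 → t=2.279, apex=6.491, x_land=32.861, impact vy=-11.394
  bounce: vy ← 0.51·11.394 = 5.811
Arc 3: start y=0.000, vy=5.811 → t=1.162, apex=1.688, x_land=39.404, impact vy=-5.811
  bounce: vy ← 0.51·5.811 = 2.963
Arc 4: start y=0.000, vy=2.963 → t=0.593, apex=0.439, x_land=42.741, impact vy=-2.963
  bounce: vy ← 0.51·2.963 = 1.511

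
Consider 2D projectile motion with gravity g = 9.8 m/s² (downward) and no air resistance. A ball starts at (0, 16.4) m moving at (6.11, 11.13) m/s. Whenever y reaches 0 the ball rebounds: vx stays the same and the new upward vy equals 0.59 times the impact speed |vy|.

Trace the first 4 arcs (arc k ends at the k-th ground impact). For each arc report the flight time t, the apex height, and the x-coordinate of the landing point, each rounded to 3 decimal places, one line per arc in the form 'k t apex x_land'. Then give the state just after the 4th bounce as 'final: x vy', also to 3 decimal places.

1 3.289 22.720 20.096
2 2.541 7.909 35.621
3 1.499 2.753 44.781
4 0.884 0.958 50.185
final: 50.185 2.557

Arc 1: start y=16.400, vy=11.130 → t=3.289, apex=22.720, x_land=20.096, impact vy=-21.103
  bounce: vy ← 0.59·21.103 = 12.450
Arc 2: start y=0.000, vy=12.450 → t=2.541, apex=7.909, x_land=35.621, impact vy=-12.450
  bounce: vy ← 0.59·12.450 = 7.346
Arc 3: start y=0.000, vy=7.346 → t=1.499, apex=2.753, x_land=44.781, impact vy=-7.346
  bounce: vy ← 0.59·7.346 = 4.334
Arc 4: start y=0.000, vy=4.334 → t=0.884, apex=0.958, x_land=50.185, impact vy=-4.334
  bounce: vy ← 0.59·4.334 = 2.557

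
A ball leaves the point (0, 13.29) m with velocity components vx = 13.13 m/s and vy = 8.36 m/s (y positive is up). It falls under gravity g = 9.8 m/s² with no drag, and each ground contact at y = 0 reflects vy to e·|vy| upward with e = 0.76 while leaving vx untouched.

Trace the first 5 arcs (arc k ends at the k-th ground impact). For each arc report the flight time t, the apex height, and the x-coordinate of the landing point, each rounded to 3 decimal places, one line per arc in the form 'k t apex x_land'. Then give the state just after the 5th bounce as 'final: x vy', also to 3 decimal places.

1 2.708 16.856 35.553
2 2.819 9.736 72.569
3 2.143 5.623 100.701
4 1.628 3.248 122.081
5 1.238 1.876 138.330
final: 138.330 4.609

Arc 1: start y=13.290, vy=8.360 → t=2.708, apex=16.856, x_land=35.553, impact vy=-18.176
  bounce: vy ← 0.76·18.176 = 13.814
Arc 2: start y=0.000, vy=13.814 → t=2.819, apex=9.736, x_land=72.569, impact vy=-13.814
  bounce: vy ← 0.76·13.814 = 10.499
Arc 3: start y=0.000, vy=10.499 → t=2.143, apex=5.623, x_land=100.701, impact vy=-10.499
  bounce: vy ← 0.76·10.499 = 7.979
Arc 4: start y=0.000, vy=7.979 → t=1.628, apex=3.248, x_land=122.081, impact vy=-7.979
  bounce: vy ← 0.76·7.979 = 6.064
Arc 5: start y=0.000, vy=6.064 → t=1.238, apex=1.876, x_land=138.330, impact vy=-6.064
  bounce: vy ← 0.76·6.064 = 4.609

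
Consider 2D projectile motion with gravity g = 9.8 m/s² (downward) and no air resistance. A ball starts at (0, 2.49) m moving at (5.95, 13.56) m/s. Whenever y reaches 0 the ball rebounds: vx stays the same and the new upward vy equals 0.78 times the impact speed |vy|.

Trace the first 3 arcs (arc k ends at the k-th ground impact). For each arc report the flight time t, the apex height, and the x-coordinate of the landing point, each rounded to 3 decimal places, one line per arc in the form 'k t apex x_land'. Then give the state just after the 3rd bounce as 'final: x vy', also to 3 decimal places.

1 2.940 11.871 17.494
2 2.428 7.223 31.942
3 1.894 4.394 43.211
final: 43.211 7.239

Arc 1: start y=2.490, vy=13.560 → t=2.940, apex=11.871, x_land=17.494, impact vy=-15.254
  bounce: vy ← 0.78·15.254 = 11.898
Arc 2: start y=0.000, vy=11.898 → t=2.428, apex=7.223, x_land=31.942, impact vy=-11.898
  bounce: vy ← 0.78·11.898 = 9.280
Arc 3: start y=0.000, vy=9.280 → t=1.894, apex=4.394, x_land=43.211, impact vy=-9.280
  bounce: vy ← 0.78·9.280 = 7.239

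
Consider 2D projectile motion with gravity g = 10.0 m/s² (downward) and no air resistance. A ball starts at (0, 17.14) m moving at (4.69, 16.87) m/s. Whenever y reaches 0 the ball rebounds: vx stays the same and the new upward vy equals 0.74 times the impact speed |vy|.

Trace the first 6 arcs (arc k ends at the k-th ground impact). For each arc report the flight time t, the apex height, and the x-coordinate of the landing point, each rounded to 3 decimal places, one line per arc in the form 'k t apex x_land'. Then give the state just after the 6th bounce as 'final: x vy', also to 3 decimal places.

Arc 1: start y=17.140, vy=16.870 → t=4.192, apex=31.370, x_land=19.659, impact vy=-25.048
  bounce: vy ← 0.74·25.048 = 18.535
Arc 2: start y=0.000, vy=18.535 → t=3.707, apex=17.178, x_land=37.046, impact vy=-18.535
  bounce: vy ← 0.74·18.535 = 13.716
Arc 3: start y=0.000, vy=13.716 → t=2.743, apex=9.407, x_land=49.912, impact vy=-13.716
  bounce: vy ← 0.74·13.716 = 10.150
Arc 4: start y=0.000, vy=10.150 → t=2.030, apex=5.151, x_land=59.432, impact vy=-10.150
  bounce: vy ← 0.74·10.150 = 7.511
Arc 5: start y=0.000, vy=7.511 → t=1.502, apex=2.821, x_land=66.478, impact vy=-7.511
  bounce: vy ← 0.74·7.511 = 5.558
Arc 6: start y=0.000, vy=5.558 → t=1.112, apex=1.545, x_land=71.691, impact vy=-5.558
  bounce: vy ← 0.74·5.558 = 4.113

1 4.192 31.370 19.659
2 3.707 17.178 37.046
3 2.743 9.407 49.912
4 2.030 5.151 59.432
5 1.502 2.821 66.478
6 1.112 1.545 71.691
final: 71.691 4.113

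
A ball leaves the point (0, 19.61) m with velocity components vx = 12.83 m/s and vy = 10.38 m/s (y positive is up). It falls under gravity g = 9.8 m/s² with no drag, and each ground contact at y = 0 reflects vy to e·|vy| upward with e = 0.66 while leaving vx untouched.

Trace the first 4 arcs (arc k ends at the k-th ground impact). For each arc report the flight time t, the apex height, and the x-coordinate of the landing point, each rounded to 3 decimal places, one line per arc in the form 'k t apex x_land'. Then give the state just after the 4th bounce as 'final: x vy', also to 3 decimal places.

Arc 1: start y=19.610, vy=10.380 → t=3.323, apex=25.107, x_land=42.631, impact vy=-22.183
  bounce: vy ← 0.66·22.183 = 14.641
Arc 2: start y=0.000, vy=14.641 → t=2.988, apex=10.937, x_land=80.967, impact vy=-14.641
  bounce: vy ← 0.66·14.641 = 9.663
Arc 3: start y=0.000, vy=9.663 → t=1.972, apex=4.764, x_land=106.268, impact vy=-9.663
  bounce: vy ← 0.66·9.663 = 6.378
Arc 4: start y=0.000, vy=6.378 → t=1.302, apex=2.075, x_land=122.967, impact vy=-6.378
  bounce: vy ← 0.66·6.378 = 4.209

1 3.323 25.107 42.631
2 2.988 10.937 80.967
3 1.972 4.764 106.268
4 1.302 2.075 122.967
final: 122.967 4.209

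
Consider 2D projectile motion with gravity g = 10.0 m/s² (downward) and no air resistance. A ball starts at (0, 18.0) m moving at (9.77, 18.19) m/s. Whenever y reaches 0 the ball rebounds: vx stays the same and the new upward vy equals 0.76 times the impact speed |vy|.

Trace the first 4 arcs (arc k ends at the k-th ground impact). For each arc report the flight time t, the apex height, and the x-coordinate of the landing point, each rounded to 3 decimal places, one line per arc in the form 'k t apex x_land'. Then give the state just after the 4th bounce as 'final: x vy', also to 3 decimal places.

1 4.447 34.544 43.452
2 3.995 19.953 82.485
3 3.036 11.525 112.151
4 2.308 6.657 134.696
final: 134.696 8.769

Arc 1: start y=18.000, vy=18.190 → t=4.447, apex=34.544, x_land=43.452, impact vy=-26.285
  bounce: vy ← 0.76·26.285 = 19.976
Arc 2: start y=0.000, vy=19.976 → t=3.995, apex=19.953, x_land=82.485, impact vy=-19.976
  bounce: vy ← 0.76·19.976 = 15.182
Arc 3: start y=0.000, vy=15.182 → t=3.036, apex=11.525, x_land=112.151, impact vy=-15.182
  bounce: vy ← 0.76·15.182 = 11.538
Arc 4: start y=0.000, vy=11.538 → t=2.308, apex=6.657, x_land=134.696, impact vy=-11.538
  bounce: vy ← 0.76·11.538 = 8.769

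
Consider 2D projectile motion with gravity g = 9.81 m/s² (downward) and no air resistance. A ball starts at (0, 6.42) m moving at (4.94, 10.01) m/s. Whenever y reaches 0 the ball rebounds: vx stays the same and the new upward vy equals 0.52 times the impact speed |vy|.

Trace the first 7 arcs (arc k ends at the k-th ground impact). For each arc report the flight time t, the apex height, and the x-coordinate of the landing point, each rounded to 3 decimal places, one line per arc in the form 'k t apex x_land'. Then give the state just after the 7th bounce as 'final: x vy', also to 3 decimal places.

1 2.553 11.527 12.614
2 1.594 3.117 20.490
3 0.829 0.843 24.585
4 0.431 0.228 26.715
5 0.224 0.062 27.822
6 0.117 0.017 28.398
7 0.061 0.005 28.697
final: 28.697 0.155

Arc 1: start y=6.420, vy=10.010 → t=2.553, apex=11.527, x_land=12.614, impact vy=-15.039
  bounce: vy ← 0.52·15.039 = 7.820
Arc 2: start y=0.000, vy=7.820 → t=1.594, apex=3.117, x_land=20.490, impact vy=-7.820
  bounce: vy ← 0.52·7.820 = 4.066
Arc 3: start y=0.000, vy=4.066 → t=0.829, apex=0.843, x_land=24.585, impact vy=-4.066
  bounce: vy ← 0.52·4.066 = 2.115
Arc 4: start y=0.000, vy=2.115 → t=0.431, apex=0.228, x_land=26.715, impact vy=-2.115
  bounce: vy ← 0.52·2.115 = 1.100
Arc 5: start y=0.000, vy=1.100 → t=0.224, apex=0.062, x_land=27.822, impact vy=-1.100
  bounce: vy ← 0.52·1.100 = 0.572
Arc 6: start y=0.000, vy=0.572 → t=0.117, apex=0.017, x_land=28.398, impact vy=-0.572
  bounce: vy ← 0.52·0.572 = 0.297
Arc 7: start y=0.000, vy=0.297 → t=0.061, apex=0.005, x_land=28.697, impact vy=-0.297
  bounce: vy ← 0.52·0.297 = 0.155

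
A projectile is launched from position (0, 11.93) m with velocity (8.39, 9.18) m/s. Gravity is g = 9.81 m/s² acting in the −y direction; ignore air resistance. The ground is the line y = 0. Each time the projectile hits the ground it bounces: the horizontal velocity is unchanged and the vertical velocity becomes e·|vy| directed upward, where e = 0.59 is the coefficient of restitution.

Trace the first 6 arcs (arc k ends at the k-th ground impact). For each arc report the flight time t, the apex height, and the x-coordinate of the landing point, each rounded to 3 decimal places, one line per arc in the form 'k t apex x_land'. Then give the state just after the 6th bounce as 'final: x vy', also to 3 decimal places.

Arc 1: start y=11.930, vy=9.180 → t=2.755, apex=16.225, x_land=23.111, impact vy=-17.842
  bounce: vy ← 0.59·17.842 = 10.527
Arc 2: start y=0.000, vy=10.527 → t=2.146, apex=5.648, x_land=41.117, impact vy=-10.527
  bounce: vy ← 0.59·10.527 = 6.211
Arc 3: start y=0.000, vy=6.211 → t=1.266, apex=1.966, x_land=51.740, impact vy=-6.211
  bounce: vy ← 0.59·6.211 = 3.664
Arc 4: start y=0.000, vy=3.664 → t=0.747, apex=0.684, x_land=58.008, impact vy=-3.664
  bounce: vy ← 0.59·3.664 = 2.162
Arc 5: start y=0.000, vy=2.162 → t=0.441, apex=0.238, x_land=61.706, impact vy=-2.162
  bounce: vy ← 0.59·2.162 = 1.276
Arc 6: start y=0.000, vy=1.276 → t=0.260, apex=0.083, x_land=63.888, impact vy=-1.276
  bounce: vy ← 0.59·1.276 = 0.753

1 2.755 16.225 23.111
2 2.146 5.648 41.117
3 1.266 1.966 51.740
4 0.747 0.684 58.008
5 0.441 0.238 61.706
6 0.260 0.083 63.888
final: 63.888 0.753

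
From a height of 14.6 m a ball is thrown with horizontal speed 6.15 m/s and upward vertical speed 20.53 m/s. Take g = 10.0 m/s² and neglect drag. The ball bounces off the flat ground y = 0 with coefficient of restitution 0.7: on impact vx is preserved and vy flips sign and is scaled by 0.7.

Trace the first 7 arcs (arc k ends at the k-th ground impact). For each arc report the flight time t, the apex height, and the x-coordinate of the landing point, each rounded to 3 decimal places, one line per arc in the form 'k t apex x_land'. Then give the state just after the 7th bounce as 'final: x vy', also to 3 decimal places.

Arc 1: start y=14.600, vy=20.530 → t=4.724, apex=35.674, x_land=29.053, impact vy=-26.711
  bounce: vy ← 0.7·26.711 = 18.698
Arc 2: start y=0.000, vy=18.698 → t=3.740, apex=17.480, x_land=52.051, impact vy=-18.698
  bounce: vy ← 0.7·18.698 = 13.088
Arc 3: start y=0.000, vy=13.088 → t=2.618, apex=8.565, x_land=68.150, impact vy=-13.088
  bounce: vy ← 0.7·13.088 = 9.162
Arc 4: start y=0.000, vy=9.162 → t=1.832, apex=4.197, x_land=79.419, impact vy=-9.162
  bounce: vy ← 0.7·9.162 = 6.413
Arc 5: start y=0.000, vy=6.413 → t=1.283, apex=2.057, x_land=87.308, impact vy=-6.413
  bounce: vy ← 0.7·6.413 = 4.489
Arc 6: start y=0.000, vy=4.489 → t=0.898, apex=1.008, x_land=92.830, impact vy=-4.489
  bounce: vy ← 0.7·4.489 = 3.143
Arc 7: start y=0.000, vy=3.143 → t=0.629, apex=0.494, x_land=96.695, impact vy=-3.143
  bounce: vy ← 0.7·3.143 = 2.200

1 4.724 35.674 29.053
2 3.740 17.480 52.051
3 2.618 8.565 68.150
4 1.832 4.197 79.419
5 1.283 2.057 87.308
6 0.898 1.008 92.830
7 0.629 0.494 96.695
final: 96.695 2.200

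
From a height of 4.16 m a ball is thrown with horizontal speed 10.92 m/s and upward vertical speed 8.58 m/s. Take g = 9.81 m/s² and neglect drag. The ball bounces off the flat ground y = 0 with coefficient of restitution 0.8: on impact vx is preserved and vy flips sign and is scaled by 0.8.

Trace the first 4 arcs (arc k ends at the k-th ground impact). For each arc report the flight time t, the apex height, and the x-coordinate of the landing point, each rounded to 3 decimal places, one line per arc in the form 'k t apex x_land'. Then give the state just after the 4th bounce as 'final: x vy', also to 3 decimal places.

Arc 1: start y=4.160, vy=8.580 → t=2.145, apex=7.912, x_land=23.420, impact vy=-12.459
  bounce: vy ← 0.8·12.459 = 9.967
Arc 2: start y=0.000, vy=9.967 → t=2.032, apex=5.064, x_land=45.611, impact vy=-9.967
  bounce: vy ← 0.8·9.967 = 7.974
Arc 3: start y=0.000, vy=7.974 → t=1.626, apex=3.241, x_land=63.363, impact vy=-7.974
  bounce: vy ← 0.8·7.974 = 6.379
Arc 4: start y=0.000, vy=6.379 → t=1.301, apex=2.074, x_land=77.565, impact vy=-6.379
  bounce: vy ← 0.8·6.379 = 5.103

1 2.145 7.912 23.420
2 2.032 5.064 45.611
3 1.626 3.241 63.363
4 1.301 2.074 77.565
final: 77.565 5.103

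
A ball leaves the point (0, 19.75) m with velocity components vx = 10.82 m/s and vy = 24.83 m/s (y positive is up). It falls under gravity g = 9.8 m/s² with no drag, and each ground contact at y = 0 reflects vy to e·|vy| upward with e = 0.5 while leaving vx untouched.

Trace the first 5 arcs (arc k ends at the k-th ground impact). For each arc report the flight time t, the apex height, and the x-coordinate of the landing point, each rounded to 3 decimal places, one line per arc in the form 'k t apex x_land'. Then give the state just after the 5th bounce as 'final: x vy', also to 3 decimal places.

1 5.766 51.206 62.392
2 3.233 12.801 97.369
3 1.616 3.200 114.858
4 0.808 0.800 123.602
5 0.404 0.200 127.974
final: 127.974 0.990

Arc 1: start y=19.750, vy=24.830 → t=5.766, apex=51.206, x_land=62.392, impact vy=-31.680
  bounce: vy ← 0.5·31.680 = 15.840
Arc 2: start y=0.000, vy=15.840 → t=3.233, apex=12.801, x_land=97.369, impact vy=-15.840
  bounce: vy ← 0.5·15.840 = 7.920
Arc 3: start y=0.000, vy=7.920 → t=1.616, apex=3.200, x_land=114.858, impact vy=-7.920
  bounce: vy ← 0.5·7.920 = 3.960
Arc 4: start y=0.000, vy=3.960 → t=0.808, apex=0.800, x_land=123.602, impact vy=-3.960
  bounce: vy ← 0.5·3.960 = 1.980
Arc 5: start y=0.000, vy=1.980 → t=0.404, apex=0.200, x_land=127.974, impact vy=-1.980
  bounce: vy ← 0.5·1.980 = 0.990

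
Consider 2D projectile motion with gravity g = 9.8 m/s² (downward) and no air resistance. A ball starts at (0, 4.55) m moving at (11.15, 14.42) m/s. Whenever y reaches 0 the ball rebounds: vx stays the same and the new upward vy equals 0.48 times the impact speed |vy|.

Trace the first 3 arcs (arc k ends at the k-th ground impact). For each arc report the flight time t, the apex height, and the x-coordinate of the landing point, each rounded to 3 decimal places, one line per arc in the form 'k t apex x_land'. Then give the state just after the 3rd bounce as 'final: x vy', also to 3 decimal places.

Arc 1: start y=4.550, vy=14.420 → t=3.230, apex=15.159, x_land=36.018, impact vy=-17.237
  bounce: vy ← 0.48·17.237 = 8.274
Arc 2: start y=0.000, vy=8.274 → t=1.689, apex=3.493, x_land=54.845, impact vy=-8.274
  bounce: vy ← 0.48·8.274 = 3.971
Arc 3: start y=0.000, vy=3.971 → t=0.810, apex=0.805, x_land=63.882, impact vy=-3.971
  bounce: vy ← 0.48·3.971 = 1.906

1 3.230 15.159 36.018
2 1.689 3.493 54.845
3 0.810 0.805 63.882
final: 63.882 1.906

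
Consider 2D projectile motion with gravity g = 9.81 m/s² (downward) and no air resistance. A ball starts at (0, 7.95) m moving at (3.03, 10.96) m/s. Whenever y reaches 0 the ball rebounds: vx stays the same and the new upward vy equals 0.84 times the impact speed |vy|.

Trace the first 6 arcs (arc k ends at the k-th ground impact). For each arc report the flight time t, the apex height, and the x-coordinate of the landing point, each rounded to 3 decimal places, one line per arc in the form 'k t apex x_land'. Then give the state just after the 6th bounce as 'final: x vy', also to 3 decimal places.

1 2.811 14.072 8.517
2 2.846 9.929 17.140
3 2.390 7.006 24.382
4 2.008 4.944 30.466
5 1.687 3.488 35.576
6 1.417 2.461 39.869
final: 39.869 5.837

Arc 1: start y=7.950, vy=10.960 → t=2.811, apex=14.072, x_land=8.517, impact vy=-16.616
  bounce: vy ← 0.84·16.616 = 13.958
Arc 2: start y=0.000, vy=13.958 → t=2.846, apex=9.929, x_land=17.140, impact vy=-13.958
  bounce: vy ← 0.84·13.958 = 11.724
Arc 3: start y=0.000, vy=11.724 → t=2.390, apex=7.006, x_land=24.382, impact vy=-11.724
  bounce: vy ← 0.84·11.724 = 9.849
Arc 4: start y=0.000, vy=9.849 → t=2.008, apex=4.944, x_land=30.466, impact vy=-9.849
  bounce: vy ← 0.84·9.849 = 8.273
Arc 5: start y=0.000, vy=8.273 → t=1.687, apex=3.488, x_land=35.576, impact vy=-8.273
  bounce: vy ← 0.84·8.273 = 6.949
Arc 6: start y=0.000, vy=6.949 → t=1.417, apex=2.461, x_land=39.869, impact vy=-6.949
  bounce: vy ← 0.84·6.949 = 5.837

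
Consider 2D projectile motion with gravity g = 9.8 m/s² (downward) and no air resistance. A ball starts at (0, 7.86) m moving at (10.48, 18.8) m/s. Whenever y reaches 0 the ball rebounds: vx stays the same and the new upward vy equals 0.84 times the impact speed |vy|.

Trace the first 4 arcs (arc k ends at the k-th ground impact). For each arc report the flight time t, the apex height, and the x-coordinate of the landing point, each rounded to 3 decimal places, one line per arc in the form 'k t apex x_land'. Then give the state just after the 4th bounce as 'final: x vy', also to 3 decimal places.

Arc 1: start y=7.860, vy=18.800 → t=4.217, apex=25.893, x_land=44.195, impact vy=-22.528
  bounce: vy ← 0.84·22.528 = 18.923
Arc 2: start y=0.000, vy=18.923 → t=3.862, apex=18.270, x_land=84.668, impact vy=-18.923
  bounce: vy ← 0.84·18.923 = 15.896
Arc 3: start y=0.000, vy=15.896 → t=3.244, apex=12.891, x_land=118.665, impact vy=-15.896
  bounce: vy ← 0.84·15.896 = 13.352
Arc 4: start y=0.000, vy=13.352 → t=2.725, apex=9.096, x_land=147.222, impact vy=-13.352
  bounce: vy ← 0.84·13.352 = 11.216

1 4.217 25.893 44.195
2 3.862 18.270 84.668
3 3.244 12.891 118.665
4 2.725 9.096 147.222
final: 147.222 11.216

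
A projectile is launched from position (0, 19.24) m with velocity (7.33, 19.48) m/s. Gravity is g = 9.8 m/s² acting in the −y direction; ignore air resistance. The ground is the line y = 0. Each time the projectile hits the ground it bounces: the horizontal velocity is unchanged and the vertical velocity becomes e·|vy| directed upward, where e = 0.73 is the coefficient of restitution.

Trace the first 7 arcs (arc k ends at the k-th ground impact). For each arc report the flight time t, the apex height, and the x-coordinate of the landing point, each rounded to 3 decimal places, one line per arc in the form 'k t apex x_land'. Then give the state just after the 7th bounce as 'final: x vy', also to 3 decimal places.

Arc 1: start y=19.240, vy=19.480 → t=4.794, apex=38.601, x_land=35.144, impact vy=-27.506
  bounce: vy ← 0.73·27.506 = 20.079
Arc 2: start y=0.000, vy=20.079 → t=4.098, apex=20.570, x_land=65.181, impact vy=-20.079
  bounce: vy ← 0.73·20.079 = 14.658
Arc 3: start y=0.000, vy=14.658 → t=2.991, apex=10.962, x_land=87.108, impact vy=-14.658
  bounce: vy ← 0.73·14.658 = 10.700
Arc 4: start y=0.000, vy=10.700 → t=2.184, apex=5.842, x_land=103.114, impact vy=-10.700
  bounce: vy ← 0.73·10.700 = 7.811
Arc 5: start y=0.000, vy=7.811 → t=1.594, apex=3.113, x_land=114.799, impact vy=-7.811
  bounce: vy ← 0.73·7.811 = 5.702
Arc 6: start y=0.000, vy=5.702 → t=1.164, apex=1.659, x_land=123.329, impact vy=-5.702
  bounce: vy ← 0.73·5.702 = 4.163
Arc 7: start y=0.000, vy=4.163 → t=0.850, apex=0.884, x_land=129.556, impact vy=-4.163
  bounce: vy ← 0.73·4.163 = 3.039

1 4.794 38.601 35.144
2 4.098 20.570 65.181
3 2.991 10.962 87.108
4 2.184 5.842 103.114
5 1.594 3.113 114.799
6 1.164 1.659 123.329
7 0.850 0.884 129.556
final: 129.556 3.039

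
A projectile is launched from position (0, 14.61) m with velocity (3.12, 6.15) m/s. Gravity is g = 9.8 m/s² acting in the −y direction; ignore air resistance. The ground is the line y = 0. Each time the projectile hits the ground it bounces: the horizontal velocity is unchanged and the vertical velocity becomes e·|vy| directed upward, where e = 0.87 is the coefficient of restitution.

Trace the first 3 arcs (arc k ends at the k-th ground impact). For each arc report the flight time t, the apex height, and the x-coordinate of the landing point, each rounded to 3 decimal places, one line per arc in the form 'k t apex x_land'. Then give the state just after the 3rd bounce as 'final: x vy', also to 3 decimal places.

Arc 1: start y=14.610, vy=6.150 → t=2.465, apex=16.540, x_land=7.690, impact vy=-18.005
  bounce: vy ← 0.87·18.005 = 15.664
Arc 2: start y=0.000, vy=15.664 → t=3.197, apex=12.519, x_land=17.664, impact vy=-15.664
  bounce: vy ← 0.87·15.664 = 13.628
Arc 3: start y=0.000, vy=13.628 → t=2.781, apex=9.476, x_land=26.342, impact vy=-13.628
  bounce: vy ← 0.87·13.628 = 11.856

1 2.465 16.540 7.690
2 3.197 12.519 17.664
3 2.781 9.476 26.342
final: 26.342 11.856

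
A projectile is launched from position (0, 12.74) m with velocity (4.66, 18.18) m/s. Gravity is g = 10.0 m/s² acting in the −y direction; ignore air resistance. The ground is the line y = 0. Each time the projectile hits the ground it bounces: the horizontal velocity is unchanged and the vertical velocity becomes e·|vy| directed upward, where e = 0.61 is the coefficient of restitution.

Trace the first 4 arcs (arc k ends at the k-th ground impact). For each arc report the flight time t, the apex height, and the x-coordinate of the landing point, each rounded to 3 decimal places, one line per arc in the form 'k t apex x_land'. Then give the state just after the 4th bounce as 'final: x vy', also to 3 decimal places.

Arc 1: start y=12.740, vy=18.180 → t=4.237, apex=29.266, x_land=19.746, impact vy=-24.193
  bounce: vy ← 0.61·24.193 = 14.758
Arc 2: start y=0.000, vy=14.758 → t=2.952, apex=10.890, x_land=33.500, impact vy=-14.758
  bounce: vy ← 0.61·14.758 = 9.002
Arc 3: start y=0.000, vy=9.002 → t=1.800, apex=4.052, x_land=41.890, impact vy=-9.002
  bounce: vy ← 0.61·9.002 = 5.491
Arc 4: start y=0.000, vy=5.491 → t=1.098, apex=1.508, x_land=47.008, impact vy=-5.491
  bounce: vy ← 0.61·5.491 = 3.350

1 4.237 29.266 19.746
2 2.952 10.890 33.500
3 1.800 4.052 41.890
4 1.098 1.508 47.008
final: 47.008 3.350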